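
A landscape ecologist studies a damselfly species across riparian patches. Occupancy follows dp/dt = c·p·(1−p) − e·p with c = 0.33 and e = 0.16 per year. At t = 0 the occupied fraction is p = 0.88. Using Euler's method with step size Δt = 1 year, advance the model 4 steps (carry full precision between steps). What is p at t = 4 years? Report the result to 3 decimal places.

0.631

Update rule: p ← p + [c·p·(1−p) − e·p]·Δt with Δt = 1.
  1  |  dp/dt·Δt = -0.105952  |  p_1 = 0.774048
  2  |  dp/dt·Δt = -0.066131  |  p_2 = 0.707917
  3  |  dp/dt·Δt = -0.045032  |  p_3 = 0.662884
  4  |  dp/dt·Δt = -0.032317  |  p_4 = 0.630567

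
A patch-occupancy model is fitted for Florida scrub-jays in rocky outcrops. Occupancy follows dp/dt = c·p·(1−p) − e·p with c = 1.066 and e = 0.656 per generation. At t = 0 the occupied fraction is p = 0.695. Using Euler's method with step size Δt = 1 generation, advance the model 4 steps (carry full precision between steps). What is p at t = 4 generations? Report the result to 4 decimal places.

Update rule: p ← p + [c·p·(1−p) − e·p]·Δt with Δt = 1.
t = 1: p = 0.69500 + (-0.22995) = 0.46505
t = 2: p = 0.46505 + (-0.03987) = 0.42517
t = 3: p = 0.42517 + (-0.01838) = 0.40679
t = 4: p = 0.40679 + (-0.00962) = 0.39717

0.3972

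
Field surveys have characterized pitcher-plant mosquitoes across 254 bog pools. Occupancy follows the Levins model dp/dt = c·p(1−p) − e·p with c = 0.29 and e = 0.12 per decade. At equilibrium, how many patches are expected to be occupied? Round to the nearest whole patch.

149

p* = 1 − e/c = 1 − 0.12/0.29 = 0.5862.
Expected occupied patches = N × p* = 254 × 0.5862 = 148.90 ≈ 149.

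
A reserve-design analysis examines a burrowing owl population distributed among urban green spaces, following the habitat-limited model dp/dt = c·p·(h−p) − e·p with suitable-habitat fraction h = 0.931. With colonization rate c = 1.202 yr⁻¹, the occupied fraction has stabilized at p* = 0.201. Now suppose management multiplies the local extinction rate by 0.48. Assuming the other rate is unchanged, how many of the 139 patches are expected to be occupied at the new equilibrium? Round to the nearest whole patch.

81

Balance c(h−p*) = e gives e = 1.202×(0.931 − 0.20100) = 0.87746.
New p* = 0.931 − e/c = 0.931 − 0.42118/1.20200 = 0.58060.
Expected occupied = 139 × 0.58060 = 80.70 ≈ 81.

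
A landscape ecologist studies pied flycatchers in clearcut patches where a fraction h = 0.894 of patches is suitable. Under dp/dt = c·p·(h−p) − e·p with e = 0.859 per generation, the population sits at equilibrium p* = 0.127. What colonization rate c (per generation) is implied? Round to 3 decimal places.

At equilibrium c(h−p*) = e, so c = e/(h−p*).
c = 0.859/(0.894 − 0.127) = 0.859/0.7670 = 1.1199.

1.120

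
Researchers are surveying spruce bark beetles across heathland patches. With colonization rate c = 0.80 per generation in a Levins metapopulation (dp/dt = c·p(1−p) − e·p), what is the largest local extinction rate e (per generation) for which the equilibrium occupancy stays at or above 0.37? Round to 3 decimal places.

0.504

1 − e/c ≥ 0.37 ⇒ e ≤ c(1 − 0.37) = 0.80 × 0.6300.
e_max = 0.5040.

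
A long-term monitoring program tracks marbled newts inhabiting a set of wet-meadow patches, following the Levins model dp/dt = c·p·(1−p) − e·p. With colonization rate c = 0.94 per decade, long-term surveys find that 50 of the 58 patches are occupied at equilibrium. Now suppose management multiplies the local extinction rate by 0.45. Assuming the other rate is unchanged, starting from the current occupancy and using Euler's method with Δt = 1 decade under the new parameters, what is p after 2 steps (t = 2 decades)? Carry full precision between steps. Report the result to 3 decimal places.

0.936

Observed p* = 50/58 = 0.86207.
Balance c(1−p*) = e gives e = 0.94×(1 − 0.86207) = 0.12966.
Starting from p₀ = 0.86207; update p ← p + (dp/dt)·Δt with the new parameters.
  1  |  dp/dt·Δt = +0.061474  |  p_1 = 0.923543
  2  |  dp/dt·Δt = +0.012490  |  p_2 = 0.936034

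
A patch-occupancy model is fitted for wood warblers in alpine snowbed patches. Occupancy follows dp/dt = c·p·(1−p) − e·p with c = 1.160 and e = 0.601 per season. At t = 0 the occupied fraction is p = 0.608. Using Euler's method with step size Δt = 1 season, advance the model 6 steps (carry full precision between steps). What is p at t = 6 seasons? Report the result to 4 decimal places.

Update rule: p ← p + [c·p·(1−p) − e·p]·Δt with Δt = 1.
t = 1: p = 0.60800 + (-0.08894) = 0.51906
t = 2: p = 0.51906 + (-0.02238) = 0.49668
t = 3: p = 0.49668 + (-0.00852) = 0.48816
t = 4: p = 0.48816 + (-0.00355) = 0.48462
t = 5: p = 0.48462 + (-0.00153) = 0.48309
t = 6: p = 0.48309 + (-0.00067) = 0.48242

0.4824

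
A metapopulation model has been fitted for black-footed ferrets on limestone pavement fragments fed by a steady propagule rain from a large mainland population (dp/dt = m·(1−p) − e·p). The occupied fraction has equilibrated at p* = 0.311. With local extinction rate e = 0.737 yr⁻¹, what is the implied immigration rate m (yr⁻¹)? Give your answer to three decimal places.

At equilibrium m(1−p*) = e·p*, so m = e·p*/(1−p*).
m = 0.737 × 0.311 / 0.6890 = 0.2292/0.6890 = 0.3327.

0.333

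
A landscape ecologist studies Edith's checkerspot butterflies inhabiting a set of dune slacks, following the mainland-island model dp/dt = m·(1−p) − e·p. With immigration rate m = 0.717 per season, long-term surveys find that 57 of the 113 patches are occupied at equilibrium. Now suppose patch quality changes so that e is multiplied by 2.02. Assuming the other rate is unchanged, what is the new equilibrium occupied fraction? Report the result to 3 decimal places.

Observed p* = 57/113 = 0.50442.
Balance m(1−p*) = e·p* gives e = m(1−p*)/p* = 0.717×0.49558/0.50442 = 0.70443.
New p* = m/(m+e) = 0.71700/(0.71700+1.42295) = 0.33505.

0.335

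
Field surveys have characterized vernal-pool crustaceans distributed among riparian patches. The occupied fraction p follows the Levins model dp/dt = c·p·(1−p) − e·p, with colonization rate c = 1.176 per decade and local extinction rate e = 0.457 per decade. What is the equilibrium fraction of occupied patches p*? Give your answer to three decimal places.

0.611

At equilibrium, colonization balances extinction: c·p*·(1−p*) = e·p*.
So p* = 1 − e/c = 1 − 0.457/1.176 = 1 − 0.3886 = 0.6114.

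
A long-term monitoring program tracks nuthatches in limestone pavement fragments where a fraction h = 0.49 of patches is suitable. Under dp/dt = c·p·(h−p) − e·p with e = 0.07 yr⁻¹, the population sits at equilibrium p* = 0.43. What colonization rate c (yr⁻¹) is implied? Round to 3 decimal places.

1.167

At equilibrium c(h−p*) = e, so c = e/(h−p*).
c = 0.07/(0.49 − 0.43) = 0.07/0.0600 = 1.1667.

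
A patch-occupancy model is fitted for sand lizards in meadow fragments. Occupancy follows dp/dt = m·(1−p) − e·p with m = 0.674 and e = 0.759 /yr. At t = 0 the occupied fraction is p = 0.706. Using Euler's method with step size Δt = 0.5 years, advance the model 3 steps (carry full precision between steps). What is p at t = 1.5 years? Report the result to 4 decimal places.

0.4757

Update rule: p ← p + [m·(1−p) − e·p]·Δt with Δt = 0.5.
step 1: Δp = -0.16885, p = 0.53715
step 2: Δp = -0.04787, p = 0.48928
step 3: Δp = -0.01357, p = 0.47571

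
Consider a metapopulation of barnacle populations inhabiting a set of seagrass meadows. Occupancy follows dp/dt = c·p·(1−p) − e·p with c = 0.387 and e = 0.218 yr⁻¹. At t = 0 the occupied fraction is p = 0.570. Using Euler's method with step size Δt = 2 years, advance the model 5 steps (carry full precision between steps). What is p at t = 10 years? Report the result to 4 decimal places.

0.4484

Update rule: p ← p + [c·p·(1−p) − e·p]·Δt with Δt = 2.
p: 0.57000 → 0.51119  (Δp = -0.05881)
p: 0.51119 → 0.48171  (Δp = -0.02947)
p: 0.48171 → 0.46493  (Δp = -0.01679)
p: 0.46493 → 0.45477  (Δp = -0.01016)
p: 0.45477 → 0.44840  (Δp = -0.00636)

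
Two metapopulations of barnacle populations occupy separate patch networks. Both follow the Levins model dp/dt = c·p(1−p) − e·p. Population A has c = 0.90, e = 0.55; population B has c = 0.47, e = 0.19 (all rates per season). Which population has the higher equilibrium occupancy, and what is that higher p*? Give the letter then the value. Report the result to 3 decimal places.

B, 0.596

A: p*_A = 1 − 0.55/0.90 = 0.3889.
B: p*_B = 1 − 0.19/0.47 = 0.5957.
B is higher at 0.5957.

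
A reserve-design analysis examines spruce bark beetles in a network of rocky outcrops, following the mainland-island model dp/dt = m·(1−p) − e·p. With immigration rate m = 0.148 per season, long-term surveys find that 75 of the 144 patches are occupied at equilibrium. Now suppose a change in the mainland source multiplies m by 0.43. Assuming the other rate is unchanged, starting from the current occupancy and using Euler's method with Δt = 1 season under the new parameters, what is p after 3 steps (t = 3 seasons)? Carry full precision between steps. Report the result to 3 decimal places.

0.422

Observed p* = 75/144 = 0.52083.
Balance m(1−p*) = e·p* gives e = m(1−p*)/p* = 0.148×0.47917/0.52083 = 0.13616.
Starting from p₀ = 0.52083; update p ← p + (dp/dt)·Δt with the new parameters.
  1  |  dp/dt·Δt = -0.040422  |  p_1 = 0.480411
  2  |  dp/dt·Δt = -0.032346  |  p_2 = 0.448065
  3  |  dp/dt·Δt = -0.025883  |  p_3 = 0.422181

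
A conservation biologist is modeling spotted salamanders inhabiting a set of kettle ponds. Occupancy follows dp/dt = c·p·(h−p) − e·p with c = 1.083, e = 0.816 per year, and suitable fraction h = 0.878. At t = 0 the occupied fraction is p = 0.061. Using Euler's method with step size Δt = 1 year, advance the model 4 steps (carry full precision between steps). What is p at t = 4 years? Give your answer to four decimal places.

0.0776

Update rule: p ← p + [c·p·(h−p) − e·p]·Δt with Δt = 1.
p: 0.06100 → 0.06520  (Δp = +0.00420)
p: 0.06520 → 0.06939  (Δp = +0.00419)
p: 0.06939 → 0.07353  (Δp = +0.00414)
p: 0.07353 → 0.07759  (Δp = +0.00406)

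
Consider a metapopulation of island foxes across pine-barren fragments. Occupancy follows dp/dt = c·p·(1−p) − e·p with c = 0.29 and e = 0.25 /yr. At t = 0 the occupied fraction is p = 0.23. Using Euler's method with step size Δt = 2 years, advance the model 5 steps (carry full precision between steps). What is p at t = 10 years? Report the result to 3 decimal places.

0.186

Update rule: p ← p + [c·p·(1−p) − e·p]·Δt with Δt = 2.
  1  |  dp/dt·Δt = -0.012282  |  p_1 = 0.217718
  2  |  dp/dt·Δt = -0.010075  |  p_2 = 0.207643
  3  |  dp/dt·Δt = -0.008396  |  p_3 = 0.199247
  4  |  dp/dt·Δt = -0.007086  |  p_4 = 0.192161
  5  |  dp/dt·Δt = -0.006044  |  p_5 = 0.186117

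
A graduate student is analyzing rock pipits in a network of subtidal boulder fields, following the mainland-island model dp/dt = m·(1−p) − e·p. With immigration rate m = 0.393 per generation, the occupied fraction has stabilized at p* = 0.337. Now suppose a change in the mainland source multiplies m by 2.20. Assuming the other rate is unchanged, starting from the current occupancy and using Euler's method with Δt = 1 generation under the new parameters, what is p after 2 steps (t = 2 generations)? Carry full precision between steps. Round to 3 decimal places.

0.450

Balance m(1−p*) = e·p* gives e = m(1−p*)/p* = 0.393×0.66300/0.33700 = 0.77317.
Starting from p₀ = 0.33700; update p ← p + (dp/dt)·Δt with the new parameters.
  1  |  dp/dt·Δt = +0.312671  |  p_1 = 0.649671
  2  |  dp/dt·Δt = -0.199413  |  p_2 = 0.450258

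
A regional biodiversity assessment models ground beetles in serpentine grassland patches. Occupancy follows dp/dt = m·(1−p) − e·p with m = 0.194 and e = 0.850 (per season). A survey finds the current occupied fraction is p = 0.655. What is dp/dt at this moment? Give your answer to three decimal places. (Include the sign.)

-0.490

Colonization term: m·(1−p) = 0.194×0.3450 = 0.06693.
Extinction term: e·p = 0.55675.
dp/dt = 0.06693 − 0.55675 = -0.48982.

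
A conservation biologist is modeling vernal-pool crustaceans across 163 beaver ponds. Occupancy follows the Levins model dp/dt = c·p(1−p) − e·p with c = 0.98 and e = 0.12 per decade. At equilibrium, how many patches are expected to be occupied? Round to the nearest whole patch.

p* = 1 − e/c = 1 − 0.12/0.98 = 0.8776.
Expected occupied patches = N × p* = 163 × 0.8776 = 143.04 ≈ 143.

143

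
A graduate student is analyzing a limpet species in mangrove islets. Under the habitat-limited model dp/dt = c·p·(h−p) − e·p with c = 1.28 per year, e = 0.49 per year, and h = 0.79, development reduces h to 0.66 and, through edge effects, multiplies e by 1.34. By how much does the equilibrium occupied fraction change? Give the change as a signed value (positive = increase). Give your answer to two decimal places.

-0.26

Before: p* = h − e/c = 0.79 − 0.49/1.28 = 0.79 − 0.3828 = 0.4072.
After: c = 1.28, e = 0.6566, h = 0.66; p* = 0.66 − 0.6566/1.28 = 0.1470.
Δp* = 0.1470 − 0.4072 = -0.2602.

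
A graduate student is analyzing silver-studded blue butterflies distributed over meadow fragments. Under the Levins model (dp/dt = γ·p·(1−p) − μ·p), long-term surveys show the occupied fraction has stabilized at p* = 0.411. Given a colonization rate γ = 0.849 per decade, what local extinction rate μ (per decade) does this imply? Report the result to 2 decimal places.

At equilibrium γ(1−p*) = μ.
μ = 0.849 × (1 − 0.411) = 0.849 × 0.5890 = 0.5001.

0.50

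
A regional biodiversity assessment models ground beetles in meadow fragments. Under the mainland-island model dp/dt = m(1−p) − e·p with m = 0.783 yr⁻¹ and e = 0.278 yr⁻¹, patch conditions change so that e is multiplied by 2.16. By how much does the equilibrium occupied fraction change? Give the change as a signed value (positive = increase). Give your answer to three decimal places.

-0.172

Before: p* = 0.783/(0.783+0.278) = 0.7380.
After: m = 0.783, e = 0.60048; p* = 0.783/1.3835 = 0.5660.
Δp* = 0.5660 − 0.7380 = -0.1720.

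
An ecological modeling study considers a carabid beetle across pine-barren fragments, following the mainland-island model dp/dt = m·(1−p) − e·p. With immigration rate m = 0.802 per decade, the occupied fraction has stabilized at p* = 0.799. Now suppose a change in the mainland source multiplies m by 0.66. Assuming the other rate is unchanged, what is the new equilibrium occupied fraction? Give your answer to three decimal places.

0.724

Balance m(1−p*) = e·p* gives e = m(1−p*)/p* = 0.802×0.20100/0.79900 = 0.20175.
New p* = m/(m+e) = 0.52932/(0.52932+0.20175) = 0.72403.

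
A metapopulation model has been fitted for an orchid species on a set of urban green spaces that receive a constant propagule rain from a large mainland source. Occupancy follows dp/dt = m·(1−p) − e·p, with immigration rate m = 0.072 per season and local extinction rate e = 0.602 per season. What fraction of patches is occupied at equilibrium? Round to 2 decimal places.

0.11

At equilibrium the propagule rain into empty patches balances local extinction: m(1−p*) = e·p*.
p* = m/(m+e) = 0.072/(0.072+0.602) = 0.072/0.6740 = 0.1068.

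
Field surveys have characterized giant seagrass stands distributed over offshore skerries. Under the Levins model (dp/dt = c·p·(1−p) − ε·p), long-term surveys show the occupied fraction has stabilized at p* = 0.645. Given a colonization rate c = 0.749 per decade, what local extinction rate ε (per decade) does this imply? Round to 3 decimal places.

At equilibrium c(1−p*) = ε.
ε = 0.749 × (1 − 0.645) = 0.749 × 0.3550 = 0.2659.

0.266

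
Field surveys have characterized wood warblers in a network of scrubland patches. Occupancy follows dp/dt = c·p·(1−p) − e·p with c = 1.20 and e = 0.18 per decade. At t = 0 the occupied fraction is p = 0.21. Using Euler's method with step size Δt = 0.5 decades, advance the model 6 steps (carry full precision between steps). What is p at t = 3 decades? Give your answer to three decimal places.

Update rule: p ← p + [c·p·(1−p) − e·p]·Δt with Δt = 0.5.
t = 0.5: p = 0.21000 + (+0.08064) = 0.29064
t = 1: p = 0.29064 + (+0.09754) = 0.38818
t = 1.5: p = 0.38818 + (+0.10756) = 0.49575
t = 2: p = 0.49575 + (+0.10537) = 0.60112
t = 2.5: p = 0.60112 + (+0.08976) = 0.69088
t = 3: p = 0.69088 + (+0.06596) = 0.75684

0.757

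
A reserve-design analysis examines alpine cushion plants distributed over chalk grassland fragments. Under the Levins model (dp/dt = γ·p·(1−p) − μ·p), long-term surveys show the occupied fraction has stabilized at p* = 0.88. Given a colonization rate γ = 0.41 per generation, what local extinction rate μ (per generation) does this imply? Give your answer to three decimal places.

0.049

At equilibrium γ(1−p*) = μ.
μ = 0.41 × (1 − 0.88) = 0.41 × 0.1200 = 0.0492.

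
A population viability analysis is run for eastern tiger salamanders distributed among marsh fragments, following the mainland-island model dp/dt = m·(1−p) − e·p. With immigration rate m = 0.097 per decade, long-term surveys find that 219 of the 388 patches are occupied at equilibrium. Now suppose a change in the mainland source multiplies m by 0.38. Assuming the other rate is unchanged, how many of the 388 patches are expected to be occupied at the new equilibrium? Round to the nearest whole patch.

Observed p* = 219/388 = 0.56443.
Balance m(1−p*) = e·p* gives e = m(1−p*)/p* = 0.097×0.43557/0.56443 = 0.07485.
New p* = m/(m+e) = 0.03686/(0.03686+0.07485) = 0.32996.
Expected occupied = 388 × 0.32996 = 128.02 ≈ 128.

128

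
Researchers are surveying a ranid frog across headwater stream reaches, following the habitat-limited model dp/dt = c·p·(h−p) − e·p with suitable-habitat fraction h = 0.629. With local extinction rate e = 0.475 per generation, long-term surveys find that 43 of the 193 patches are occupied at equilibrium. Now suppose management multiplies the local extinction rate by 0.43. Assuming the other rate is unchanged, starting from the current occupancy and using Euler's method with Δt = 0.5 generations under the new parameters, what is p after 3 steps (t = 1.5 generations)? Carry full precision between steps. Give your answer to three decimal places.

Observed p* = 43/193 = 0.22280.
Balance c(h−p*) = e gives c = e/(0.629 − 0.22280) = 0.475/0.40620 = 1.16937.
Starting from p₀ = 0.22280; update p ← p + (dp/dt)·Δt with the new parameters.
p: 0.22280 → 0.25296  (Δp = +0.03016)
p: 0.25296 → 0.28274  (Δp = +0.02978)
p: 0.28274 → 0.31111  (Δp = +0.02837)

0.311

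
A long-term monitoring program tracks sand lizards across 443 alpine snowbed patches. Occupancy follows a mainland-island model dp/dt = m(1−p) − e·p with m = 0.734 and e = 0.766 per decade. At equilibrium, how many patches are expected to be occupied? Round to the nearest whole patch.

217

p* = m/(m+e) = 0.734/1.5000 = 0.4893.
Expected occupied patches = N × p* = 443 × 0.4893 = 216.77 ≈ 217.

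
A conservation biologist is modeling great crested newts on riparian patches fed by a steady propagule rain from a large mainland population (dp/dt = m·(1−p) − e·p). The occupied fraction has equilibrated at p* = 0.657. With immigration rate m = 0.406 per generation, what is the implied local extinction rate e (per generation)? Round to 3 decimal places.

At equilibrium m(1−p*) = e·p*, so e = m(1−p*)/p*.
e = 0.406 × 0.3430 / 0.657 = 0.2120.

0.212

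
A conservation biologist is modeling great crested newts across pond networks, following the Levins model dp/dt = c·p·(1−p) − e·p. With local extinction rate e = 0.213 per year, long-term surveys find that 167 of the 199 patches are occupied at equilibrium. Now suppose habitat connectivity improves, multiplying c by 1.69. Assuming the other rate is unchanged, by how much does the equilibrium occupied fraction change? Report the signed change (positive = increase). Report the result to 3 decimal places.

0.066

Observed p* = 167/199 = 0.83920.
Balance c(1−p*) = e gives c = e/(1 − 0.83920) = 0.213/0.16080 = 1.32463.
New p* = 1 − e/c = 1 − 0.21300/2.23862 = 0.90485.
Δp* = 0.90485 − 0.83920 = +0.06565.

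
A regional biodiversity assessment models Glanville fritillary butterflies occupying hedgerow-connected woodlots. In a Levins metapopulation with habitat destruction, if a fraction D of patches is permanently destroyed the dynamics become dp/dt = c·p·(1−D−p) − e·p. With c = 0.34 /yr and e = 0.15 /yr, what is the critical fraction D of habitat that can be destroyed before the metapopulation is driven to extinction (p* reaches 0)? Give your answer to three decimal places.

0.559

The nontrivial equilibrium is p* = (1−D) − e/c; extinction occurs when this hits zero.
So D_crit = 1 − e/c = 1 − 0.15/0.34 = 1 − 0.4412 = 0.5588.
Note this equals the original equilibrium occupancy — the Levins extinction-debt result.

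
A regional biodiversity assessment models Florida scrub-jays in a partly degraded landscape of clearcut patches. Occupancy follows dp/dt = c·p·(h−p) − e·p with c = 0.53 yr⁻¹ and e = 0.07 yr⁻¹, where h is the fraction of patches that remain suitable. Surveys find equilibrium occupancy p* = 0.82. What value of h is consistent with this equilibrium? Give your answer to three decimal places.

At equilibrium c(h−p*) = e, so h = p* + e/c.
h = 0.82 + 0.07/0.53 = 0.82 + 0.1321 = 0.9521.

0.952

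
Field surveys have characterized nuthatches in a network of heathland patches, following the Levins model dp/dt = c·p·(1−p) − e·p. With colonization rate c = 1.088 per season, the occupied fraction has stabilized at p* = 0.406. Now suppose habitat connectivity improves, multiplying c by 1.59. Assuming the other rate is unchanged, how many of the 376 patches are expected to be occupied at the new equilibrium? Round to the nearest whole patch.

Balance c(1−p*) = e gives e = 1.088×(1 − 0.40600) = 0.64627.
New p* = 1 − e/c = 1 − 0.64627/1.72992 = 0.62642.
Expected occupied = 376 × 0.62642 = 235.53 ≈ 236.

236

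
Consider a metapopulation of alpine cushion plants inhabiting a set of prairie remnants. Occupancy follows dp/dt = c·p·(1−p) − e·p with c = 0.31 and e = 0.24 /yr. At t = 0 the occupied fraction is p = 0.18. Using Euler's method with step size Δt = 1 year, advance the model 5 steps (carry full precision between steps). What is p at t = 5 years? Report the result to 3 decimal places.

Update rule: p ← p + [c·p·(1−p) − e·p]·Δt with Δt = 1.
  1  |  dp/dt·Δt = +0.002556  |  p_1 = 0.182556
  2  |  dp/dt·Δt = +0.002448  |  p_2 = 0.185004
  3  |  dp/dt·Δt = +0.002340  |  p_3 = 0.187344
  4  |  dp/dt·Δt = +0.002234  |  p_4 = 0.189578
  5  |  dp/dt·Δt = +0.002129  |  p_5 = 0.191707

0.192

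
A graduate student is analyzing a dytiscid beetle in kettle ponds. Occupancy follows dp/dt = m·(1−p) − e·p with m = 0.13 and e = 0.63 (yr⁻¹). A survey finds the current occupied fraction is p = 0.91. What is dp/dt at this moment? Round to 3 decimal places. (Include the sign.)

-0.562

Colonization term: m·(1−p) = 0.13×0.0900 = 0.01170.
Extinction term: e·p = 0.57330.
dp/dt = 0.01170 − 0.57330 = -0.56160.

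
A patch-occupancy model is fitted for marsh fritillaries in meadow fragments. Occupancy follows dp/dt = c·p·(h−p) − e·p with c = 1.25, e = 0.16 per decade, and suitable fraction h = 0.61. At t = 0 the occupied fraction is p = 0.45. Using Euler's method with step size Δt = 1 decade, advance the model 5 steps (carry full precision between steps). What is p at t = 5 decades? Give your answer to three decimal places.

Update rule: p ← p + [c·p·(h−p) − e·p]·Δt with Δt = 1.
step 1: Δp = +0.01800, p = 0.46800
step 2: Δp = +0.00819, p = 0.47619
step 3: Δp = +0.00346, p = 0.47965
step 4: Δp = +0.00141, p = 0.48106
step 5: Δp = +0.00057, p = 0.48162

0.482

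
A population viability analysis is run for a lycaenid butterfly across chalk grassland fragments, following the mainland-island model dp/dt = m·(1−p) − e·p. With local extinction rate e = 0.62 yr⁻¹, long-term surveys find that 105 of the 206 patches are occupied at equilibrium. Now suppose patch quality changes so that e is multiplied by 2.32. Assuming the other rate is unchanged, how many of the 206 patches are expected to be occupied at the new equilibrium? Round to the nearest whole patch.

Observed p* = 105/206 = 0.50971.
Balance m(1−p*) = e·p* gives m = e·p*/(1−p*) = 0.62×0.50971/0.49029 = 0.64456.
New p* = m/(m+e) = 0.64456/(0.64456+1.43840) = 0.30944.
Expected occupied = 206 × 0.30944 = 63.74 ≈ 64.

64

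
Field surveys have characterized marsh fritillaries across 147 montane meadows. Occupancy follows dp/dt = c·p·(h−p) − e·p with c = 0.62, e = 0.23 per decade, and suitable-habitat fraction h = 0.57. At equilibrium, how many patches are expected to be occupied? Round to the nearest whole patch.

p* = h − e/c = 0.57 − 0.3710 = 0.1990.
Expected occupied patches = N × p* = 147 × 0.1990 = 29.26 ≈ 29.

29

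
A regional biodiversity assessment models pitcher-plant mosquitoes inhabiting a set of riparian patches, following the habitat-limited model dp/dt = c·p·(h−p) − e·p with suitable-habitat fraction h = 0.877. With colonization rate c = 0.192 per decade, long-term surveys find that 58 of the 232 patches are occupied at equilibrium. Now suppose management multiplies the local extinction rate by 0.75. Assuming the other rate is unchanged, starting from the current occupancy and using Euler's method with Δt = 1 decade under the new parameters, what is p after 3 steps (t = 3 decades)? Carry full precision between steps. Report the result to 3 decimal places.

0.272

Observed p* = 58/232 = 0.25000.
Balance c(h−p*) = e gives e = 0.192×(0.877 − 0.25000) = 0.12038.
Starting from p₀ = 0.25000; update p ← p + (dp/dt)·Δt with the new parameters.
t = 1: p = 0.25000 + (+0.00752) = 0.25752
t = 2: p = 0.25752 + (+0.00738) = 0.26490
t = 3: p = 0.26490 + (+0.00721) = 0.27212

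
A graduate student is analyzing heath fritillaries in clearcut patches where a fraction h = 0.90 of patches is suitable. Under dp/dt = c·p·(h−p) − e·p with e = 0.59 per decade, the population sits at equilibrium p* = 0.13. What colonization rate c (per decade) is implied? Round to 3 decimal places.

At equilibrium c(h−p*) = e, so c = e/(h−p*).
c = 0.59/(0.90 − 0.13) = 0.59/0.7700 = 0.7662.

0.766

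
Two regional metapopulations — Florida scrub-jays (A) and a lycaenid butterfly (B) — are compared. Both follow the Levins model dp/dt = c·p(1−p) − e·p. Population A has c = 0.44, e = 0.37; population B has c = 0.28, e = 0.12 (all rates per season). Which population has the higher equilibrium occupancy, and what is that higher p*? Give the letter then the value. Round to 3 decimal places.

A: p*_A = 1 − 0.37/0.44 = 0.1591.
B: p*_B = 1 − 0.12/0.28 = 0.5714.
B is higher at 0.5714.

B, 0.571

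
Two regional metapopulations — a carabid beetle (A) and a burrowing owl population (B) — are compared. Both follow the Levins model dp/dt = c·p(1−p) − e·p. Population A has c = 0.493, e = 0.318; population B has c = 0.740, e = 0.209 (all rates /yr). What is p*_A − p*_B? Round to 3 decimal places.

A: p*_A = 1 − 0.318/0.493 = 0.3550.
B: p*_B = 1 − 0.209/0.740 = 0.7176.
p*_A − p*_B = 0.3550 − 0.7176 = -0.3626.

-0.363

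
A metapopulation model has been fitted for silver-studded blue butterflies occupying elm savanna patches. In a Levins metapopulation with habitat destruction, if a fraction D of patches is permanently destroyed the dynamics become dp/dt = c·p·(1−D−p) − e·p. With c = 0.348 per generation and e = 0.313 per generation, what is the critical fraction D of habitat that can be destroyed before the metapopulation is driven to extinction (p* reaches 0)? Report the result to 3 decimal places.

The nontrivial equilibrium is p* = (1−D) − e/c; extinction occurs when this hits zero.
So D_crit = 1 − e/c = 1 − 0.313/0.348 = 1 − 0.8994 = 0.1006.
This equals the undisturbed p*, a classic result of Lande's extension.

0.101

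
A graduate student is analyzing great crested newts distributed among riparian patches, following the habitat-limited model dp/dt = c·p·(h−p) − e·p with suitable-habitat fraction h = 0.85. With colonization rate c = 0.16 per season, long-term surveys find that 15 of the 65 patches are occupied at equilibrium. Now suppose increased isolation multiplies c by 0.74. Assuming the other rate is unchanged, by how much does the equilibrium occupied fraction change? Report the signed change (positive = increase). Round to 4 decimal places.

-0.2176

Observed p* = 15/65 = 0.23077.
Balance c(h−p*) = e gives e = 0.16×(0.85 − 0.23077) = 0.09908.
New p* = 0.85 − e/c = 0.85 − 0.09908/0.11840 = 0.01318.
Δp* = 0.01318 − 0.23077 = -0.21759.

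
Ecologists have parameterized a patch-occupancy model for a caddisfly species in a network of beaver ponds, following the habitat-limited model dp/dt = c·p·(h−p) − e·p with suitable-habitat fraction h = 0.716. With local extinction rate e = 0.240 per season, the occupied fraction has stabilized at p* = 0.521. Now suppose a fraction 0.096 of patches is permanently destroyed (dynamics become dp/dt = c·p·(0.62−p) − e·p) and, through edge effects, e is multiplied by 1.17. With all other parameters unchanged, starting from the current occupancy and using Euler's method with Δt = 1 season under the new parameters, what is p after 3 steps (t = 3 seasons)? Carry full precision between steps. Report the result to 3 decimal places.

Balance c(h−p*) = e gives c = e/(0.716 − 0.52100) = 0.240/0.19500 = 1.23077.
Starting from p₀ = 0.52100; update p ← p + (dp/dt)·Δt with the new parameters.
t = 1: p = 0.52100 + (-0.08281) = 0.43819
t = 2: p = 0.43819 + (-0.02499) = 0.41320
t = 3: p = 0.41320 + (-0.01086) = 0.40234

0.402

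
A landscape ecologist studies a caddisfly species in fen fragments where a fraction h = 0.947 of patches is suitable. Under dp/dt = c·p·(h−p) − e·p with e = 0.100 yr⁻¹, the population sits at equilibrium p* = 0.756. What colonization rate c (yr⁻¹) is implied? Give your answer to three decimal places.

0.524

At equilibrium c(h−p*) = e, so c = e/(h−p*).
c = 0.100/(0.947 − 0.756) = 0.100/0.1910 = 0.5236.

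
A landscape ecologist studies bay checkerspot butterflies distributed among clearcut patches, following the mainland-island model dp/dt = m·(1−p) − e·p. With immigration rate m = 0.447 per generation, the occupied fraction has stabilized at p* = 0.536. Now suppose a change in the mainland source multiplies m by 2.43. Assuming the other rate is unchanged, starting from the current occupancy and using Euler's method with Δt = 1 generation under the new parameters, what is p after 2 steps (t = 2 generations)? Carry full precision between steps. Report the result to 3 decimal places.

Balance m(1−p*) = e·p* gives e = m(1−p*)/p* = 0.447×0.46400/0.53600 = 0.38696.
Starting from p₀ = 0.53600; update p ← p + (dp/dt)·Δt with the new parameters.
  1  |  dp/dt·Δt = +0.296593  |  p_1 = 0.832593
  2  |  dp/dt·Δt = -0.140338  |  p_2 = 0.692256

0.692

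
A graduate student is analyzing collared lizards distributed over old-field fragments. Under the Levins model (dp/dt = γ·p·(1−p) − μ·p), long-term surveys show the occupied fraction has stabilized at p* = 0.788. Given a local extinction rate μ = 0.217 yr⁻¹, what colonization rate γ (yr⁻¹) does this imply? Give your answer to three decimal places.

1.024

At equilibrium γ(1−p*) = μ, so γ = μ/(1−p*).
γ = 0.217/(1 − 0.788) = 0.217/0.2120 = 1.0236.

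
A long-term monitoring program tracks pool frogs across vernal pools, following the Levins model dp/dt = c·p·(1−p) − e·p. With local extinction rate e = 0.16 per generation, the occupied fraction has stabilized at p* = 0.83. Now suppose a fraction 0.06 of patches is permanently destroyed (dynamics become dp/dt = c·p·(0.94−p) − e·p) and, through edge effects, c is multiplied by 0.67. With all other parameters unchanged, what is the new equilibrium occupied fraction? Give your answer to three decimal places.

0.686

Balance c(1−p*) = e gives c = e/(1 − 0.83000) = 0.16/0.17000 = 0.94118.
New p* = 0.94 − e/c = 0.94 − 0.16000/0.63059 = 0.68627.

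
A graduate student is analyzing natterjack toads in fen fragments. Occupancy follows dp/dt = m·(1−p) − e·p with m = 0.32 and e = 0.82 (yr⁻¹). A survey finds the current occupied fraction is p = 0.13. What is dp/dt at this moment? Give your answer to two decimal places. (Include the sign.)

0.17

Colonization term: m·(1−p) = 0.32×0.8700 = 0.27840.
Extinction term: e·p = 0.10660.
dp/dt = 0.27840 − 0.10660 = 0.17180.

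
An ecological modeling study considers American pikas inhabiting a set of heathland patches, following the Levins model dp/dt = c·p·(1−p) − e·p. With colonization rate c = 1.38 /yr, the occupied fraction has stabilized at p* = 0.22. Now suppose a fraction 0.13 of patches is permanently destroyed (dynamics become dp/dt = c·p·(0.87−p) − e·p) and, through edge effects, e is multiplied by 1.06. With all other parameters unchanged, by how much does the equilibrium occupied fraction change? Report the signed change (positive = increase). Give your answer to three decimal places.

Balance c(1−p*) = e gives e = 1.38×(1 − 0.22000) = 1.07640.
New p* = 0.87 − e/c = 0.87 − 1.14098/1.38000 = 0.04320.
Δp* = 0.04320 − 0.22000 = -0.17680.

-0.177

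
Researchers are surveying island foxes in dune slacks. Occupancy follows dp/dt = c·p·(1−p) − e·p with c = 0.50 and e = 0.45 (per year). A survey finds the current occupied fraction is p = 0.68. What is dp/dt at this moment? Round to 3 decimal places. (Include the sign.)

Colonization term: c·p·(1−p) = 0.50×0.68×0.3200 = 0.10880.
Extinction term: e·p = 0.30600.
dp/dt = 0.10880 − 0.30600 = -0.19720.

-0.197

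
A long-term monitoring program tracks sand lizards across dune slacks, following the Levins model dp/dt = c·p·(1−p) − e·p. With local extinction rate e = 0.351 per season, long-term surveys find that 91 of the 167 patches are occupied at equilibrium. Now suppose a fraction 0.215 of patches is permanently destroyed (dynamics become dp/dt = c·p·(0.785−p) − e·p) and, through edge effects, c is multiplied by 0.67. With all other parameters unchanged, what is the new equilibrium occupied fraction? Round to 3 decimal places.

Observed p* = 91/167 = 0.54491.
Balance c(1−p*) = e gives c = e/(1 − 0.54491) = 0.351/0.45509 = 0.77128.
New p* = 0.785 − e/c = 0.785 − 0.35100/0.51676 = 0.10577.

0.106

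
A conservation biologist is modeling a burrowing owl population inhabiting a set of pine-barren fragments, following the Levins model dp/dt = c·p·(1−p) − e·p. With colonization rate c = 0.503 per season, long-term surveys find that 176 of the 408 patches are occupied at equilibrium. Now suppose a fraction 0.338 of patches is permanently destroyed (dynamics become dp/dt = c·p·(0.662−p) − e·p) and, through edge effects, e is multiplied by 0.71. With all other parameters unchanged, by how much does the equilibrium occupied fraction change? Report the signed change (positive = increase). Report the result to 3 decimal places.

Observed p* = 176/408 = 0.43137.
Balance c(1−p*) = e gives e = 0.503×(1 − 0.43137) = 0.28602.
New p* = 0.662 − e/c = 0.662 − 0.20307/0.50300 = 0.25828.
Δp* = 0.25828 − 0.43137 = -0.17309.

-0.173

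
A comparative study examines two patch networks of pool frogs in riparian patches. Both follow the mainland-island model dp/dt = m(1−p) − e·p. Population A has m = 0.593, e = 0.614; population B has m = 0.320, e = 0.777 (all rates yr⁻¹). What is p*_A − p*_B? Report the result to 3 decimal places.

A: p*_A = m/(m+e) = 0.593/1.2070 = 0.4913.
B: p*_B = 0.320/1.0970 = 0.2917.
p*_A − p*_B = 0.4913 − 0.2917 = 0.1996.

0.200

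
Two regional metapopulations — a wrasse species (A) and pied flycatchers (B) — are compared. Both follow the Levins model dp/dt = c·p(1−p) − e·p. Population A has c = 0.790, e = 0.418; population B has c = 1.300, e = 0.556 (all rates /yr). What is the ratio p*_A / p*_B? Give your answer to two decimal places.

0.82

A: p*_A = 1 − 0.418/0.790 = 0.4709.
B: p*_B = 1 − 0.556/1.300 = 0.5723.
p*_A / p*_B = 0.4709/0.5723 = 0.8228.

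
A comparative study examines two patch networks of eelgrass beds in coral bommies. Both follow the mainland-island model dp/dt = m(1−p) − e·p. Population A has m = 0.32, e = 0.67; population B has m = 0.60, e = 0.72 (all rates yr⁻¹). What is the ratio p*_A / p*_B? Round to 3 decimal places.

0.711

A: p*_A = m/(m+e) = 0.32/0.9900 = 0.3232.
B: p*_B = 0.60/1.3200 = 0.4545.
p*_A / p*_B = 0.3232/0.4545 = 0.7111.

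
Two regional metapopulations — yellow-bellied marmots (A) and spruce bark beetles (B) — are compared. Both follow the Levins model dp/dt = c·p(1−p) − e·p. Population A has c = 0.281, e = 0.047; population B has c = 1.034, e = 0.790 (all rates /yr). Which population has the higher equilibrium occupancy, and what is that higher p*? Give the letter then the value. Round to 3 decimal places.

A: p*_A = 1 − 0.047/0.281 = 0.8327.
B: p*_B = 1 − 0.790/1.034 = 0.2360.
A is higher at 0.8327.

A, 0.833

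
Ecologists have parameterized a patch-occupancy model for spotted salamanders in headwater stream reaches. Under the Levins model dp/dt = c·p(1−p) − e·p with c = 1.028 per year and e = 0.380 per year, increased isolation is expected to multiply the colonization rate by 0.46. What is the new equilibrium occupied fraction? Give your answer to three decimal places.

0.196

Before: p* = 1 − 0.380/1.028 = 0.6304.
After the change, c = 0.47288, e = 0.38, so p* = 1 − 0.38/0.47288 = 0.1964.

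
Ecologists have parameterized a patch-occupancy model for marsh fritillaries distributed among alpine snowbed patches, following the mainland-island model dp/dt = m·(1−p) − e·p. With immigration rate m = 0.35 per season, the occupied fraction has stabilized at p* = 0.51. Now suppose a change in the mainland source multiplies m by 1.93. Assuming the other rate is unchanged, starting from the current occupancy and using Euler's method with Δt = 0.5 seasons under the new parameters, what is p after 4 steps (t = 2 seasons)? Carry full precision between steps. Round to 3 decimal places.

0.658

Balance m(1−p*) = e·p* gives e = m(1−p*)/p* = 0.35×0.49000/0.51000 = 0.33627.
Starting from p₀ = 0.51000; update p ← p + (dp/dt)·Δt with the new parameters.
t = 0.5: p = 0.51000 + (+0.07975) = 0.58975
t = 1: p = 0.58975 + (+0.03940) = 0.62915
t = 1.5: p = 0.62915 + (+0.01947) = 0.64862
t = 2: p = 0.64862 + (+0.00962) = 0.65824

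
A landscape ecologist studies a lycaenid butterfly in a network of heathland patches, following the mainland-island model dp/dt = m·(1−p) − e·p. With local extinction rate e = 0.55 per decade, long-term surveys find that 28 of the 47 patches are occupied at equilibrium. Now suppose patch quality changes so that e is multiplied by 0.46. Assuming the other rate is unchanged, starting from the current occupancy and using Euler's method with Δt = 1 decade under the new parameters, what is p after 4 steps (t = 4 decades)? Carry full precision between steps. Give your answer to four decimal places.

Observed p* = 28/47 = 0.59574.
Balance m(1−p*) = e·p* gives m = e·p*/(1−p*) = 0.55×0.59574/0.40426 = 0.81053.
Starting from p₀ = 0.59574; update p ← p + (dp/dt)·Δt with the new parameters.
step 1: Δp = +0.17694, p = 0.77268
step 2: Δp = -0.01124, p = 0.76144
step 3: Δp = +0.00071, p = 0.76215
step 4: Δp = -0.00005, p = 0.76211

0.7621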